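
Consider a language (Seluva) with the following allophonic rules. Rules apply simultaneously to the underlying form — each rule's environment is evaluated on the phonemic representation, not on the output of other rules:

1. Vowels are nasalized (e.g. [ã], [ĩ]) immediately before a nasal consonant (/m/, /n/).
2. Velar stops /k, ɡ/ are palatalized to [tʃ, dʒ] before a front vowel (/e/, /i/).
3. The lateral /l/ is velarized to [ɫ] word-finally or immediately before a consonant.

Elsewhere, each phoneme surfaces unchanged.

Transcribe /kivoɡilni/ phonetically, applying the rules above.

Rule 2 applies to /k/ (word-initial: before a front vowel) → [tʃ].
/i/ (between /k/ and /v/) fails the environment for rule 1, so it stays [i].
/v/ (between /i/ and /o/): no rule targets it → [v].
/o/ — between /v/ and /ɡ/; rule 1 does not apply here → [o].
/ɡ/ (between /o/ and /i/) occurs before a front vowel → [dʒ] by rule 2.
/i/ (between /ɡ/ and /l/) fails the environment for rule 1, so it stays [i].
/l/ (between /i/ and /n/) occurs word-finally or immediately before a consonant → [ɫ] by rule 3.
/n/ (between /l/ and /i/): no rule targets it → [n].
/i/ (word-final) is in the target of rule 1 but the environment (before a nasal consonant) is not met → [i].

[tʃivodʒiɫni]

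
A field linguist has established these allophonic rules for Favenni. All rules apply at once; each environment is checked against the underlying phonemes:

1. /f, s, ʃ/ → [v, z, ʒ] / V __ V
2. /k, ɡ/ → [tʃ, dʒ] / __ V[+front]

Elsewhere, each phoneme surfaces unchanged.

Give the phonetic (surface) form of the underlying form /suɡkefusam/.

/s/ (word-initial) is in the target of rule 1 but the environment (between two vowels) is not met → [s].
/u/ — not in any rule's target class → [u].
/ɡ/ (between /u/ and /k/) is in the target of rule 2 but the environment (before a front vowel) is not met → [ɡ].
/k/ meets the environment for rule 2 (before a front vowel) → [tʃ].
/e/ (between /k/ and /f/): no rule targets it → [e].
Rule 1 applies to /f/ (between /e/ and /u/: between two vowels) → [v].
/u/ (between /f/ and /s/) is unaffected → [u].
/s/ — between /u/ and /a/, between two vowels — surfaces as [z] (rule 1).
/a/ (between /s/ and /m/) is unaffected → [a].
/m/ (word-final) is unaffected → [m].

[suɡtʃevuzam]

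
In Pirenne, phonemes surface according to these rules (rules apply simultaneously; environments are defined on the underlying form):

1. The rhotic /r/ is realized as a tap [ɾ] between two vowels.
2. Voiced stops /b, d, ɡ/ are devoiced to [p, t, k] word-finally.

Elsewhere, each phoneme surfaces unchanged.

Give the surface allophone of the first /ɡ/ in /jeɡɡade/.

/ɡ/ (between /e/ and /ɡ/) fails the environment for rule 2, so it stays [ɡ].

[ɡ]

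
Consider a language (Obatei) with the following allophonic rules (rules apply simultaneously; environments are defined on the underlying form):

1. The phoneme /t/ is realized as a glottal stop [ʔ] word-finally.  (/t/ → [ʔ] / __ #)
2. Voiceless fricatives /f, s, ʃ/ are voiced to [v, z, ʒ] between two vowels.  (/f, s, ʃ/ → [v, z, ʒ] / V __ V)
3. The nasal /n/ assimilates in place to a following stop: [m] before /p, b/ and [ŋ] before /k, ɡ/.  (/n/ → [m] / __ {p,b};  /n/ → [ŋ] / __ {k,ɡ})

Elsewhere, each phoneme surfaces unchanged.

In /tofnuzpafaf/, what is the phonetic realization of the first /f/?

/f/ (between /o/ and /n/) fails the environment for rule 2, so it stays [f].

[f]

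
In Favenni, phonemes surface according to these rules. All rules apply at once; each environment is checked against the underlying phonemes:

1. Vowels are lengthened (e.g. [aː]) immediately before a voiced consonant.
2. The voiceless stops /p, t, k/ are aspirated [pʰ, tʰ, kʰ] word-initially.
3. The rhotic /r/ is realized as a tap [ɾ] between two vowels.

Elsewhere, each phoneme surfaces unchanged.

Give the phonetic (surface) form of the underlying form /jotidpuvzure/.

[jotiːdpuːvzuːɾe]

/j/ (word-initial): no rule targets it → [j].
/o/ (between /j/ and /t/) is in the target of rule 1 but the environment (before a voiced consonant) is not met → [o].
/t/ (between /o/ and /i/) fails the environment for rule 2, so it stays [t].
/i/ meets the environment for rule 1 (before a voiced consonant) → [iː].
/d/ stays [d].
/p/ — between /d/ and /u/; rule 2 does not apply here → [p].
/u/ meets the environment for rule 1 (before a voiced consonant) → [uː].
/v/ (between /u/ and /z/): no rule targets it → [v].
/z/ — not in any rule's target class → [z].
/u/ meets the environment for rule 1 (before a voiced consonant) → [uː].
/r/ meets the environment for rule 3 (between two vowels) → [ɾ].
/e/ — word-final; rule 1 does not apply here → [e].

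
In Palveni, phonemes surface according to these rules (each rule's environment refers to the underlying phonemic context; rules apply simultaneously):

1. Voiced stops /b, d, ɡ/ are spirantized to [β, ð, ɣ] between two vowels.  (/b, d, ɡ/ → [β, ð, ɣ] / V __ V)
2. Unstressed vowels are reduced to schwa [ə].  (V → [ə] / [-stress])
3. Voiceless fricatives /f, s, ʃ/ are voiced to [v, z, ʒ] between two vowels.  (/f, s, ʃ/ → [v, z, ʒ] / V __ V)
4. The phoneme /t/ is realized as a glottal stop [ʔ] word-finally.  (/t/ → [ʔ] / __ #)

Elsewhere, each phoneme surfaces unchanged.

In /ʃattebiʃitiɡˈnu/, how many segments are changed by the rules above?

Segments that undergo a rule: /a/ → [ə] (rule 2); /e/ → [ə] (rule 2); /b/ → [β] (rule 1); /i/ → [ə] (rule 2); /ʃ/ → [ʒ] (rule 3); /i/ → [ə] (rule 2); /i/ → [ə] (rule 2).
All other segments surface unchanged.

7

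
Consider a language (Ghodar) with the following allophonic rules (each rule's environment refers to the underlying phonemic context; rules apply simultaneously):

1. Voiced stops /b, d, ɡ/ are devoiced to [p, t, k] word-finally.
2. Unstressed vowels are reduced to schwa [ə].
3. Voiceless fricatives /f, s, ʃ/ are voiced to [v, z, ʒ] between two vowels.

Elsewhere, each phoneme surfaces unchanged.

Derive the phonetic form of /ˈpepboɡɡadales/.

[ˈpepbəɡɡədələs]

/e/ (between /p/ and /p/) is in the target of rule 2 but the environment (in an unstressed syllable) is not met → [e].
/b/ — between /p/ and /o/; rule 1 does not apply here → [b].
/o/ meets the environment for rule 2 (in an unstressed syllable) → [ə].
/ɡ/ (between /o/ and /ɡ/) fails the environment for rule 1, so it stays [ɡ].
/ɡ/ — between /ɡ/ and /a/; rule 1 does not apply here → [ɡ].
/a/ (between /ɡ/ and /d/) occurs in an unstressed syllable → [ə] by rule 2.
/d/ (between /a/ and /a/) is in the target of rule 1 but the environment (word-finally) is not met → [d].
/a/ — between /d/ and /l/, in an unstressed syllable — surfaces as [ə] (rule 2).
/e/ — between /l/ and /s/, in an unstressed syllable — surfaces as [ə] (rule 2).
/s/ (word-final) fails the environment for rule 3, so it stays [s].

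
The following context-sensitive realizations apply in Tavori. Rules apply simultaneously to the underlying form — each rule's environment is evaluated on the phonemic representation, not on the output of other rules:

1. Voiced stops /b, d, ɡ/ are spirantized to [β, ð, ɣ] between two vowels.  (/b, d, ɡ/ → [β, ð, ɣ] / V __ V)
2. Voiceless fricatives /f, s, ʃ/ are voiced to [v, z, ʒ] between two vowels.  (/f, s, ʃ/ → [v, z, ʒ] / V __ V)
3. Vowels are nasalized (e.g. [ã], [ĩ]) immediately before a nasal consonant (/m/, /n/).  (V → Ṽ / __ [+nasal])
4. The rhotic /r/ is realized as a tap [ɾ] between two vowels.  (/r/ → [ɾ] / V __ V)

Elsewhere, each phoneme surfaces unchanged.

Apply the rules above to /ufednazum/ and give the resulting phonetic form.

[uvednazũm]

/u/ (word-initial) fails the environment for rule 3, so it stays [u].
/f/ (between /u/ and /e/): between two vowels, so rule 2 applies → [v].
/e/ (between /f/ and /d/) fails the environment for rule 3, so it stays [e].
/d/ (between /e/ and /n/) is in the target of rule 1 but the environment (between two vowels) is not met → [d].
/n/ stays [n].
/a/ (between /n/ and /z/) fails the environment for rule 3, so it stays [a].
/z/ (between /a/ and /u/) is unaffected → [z].
Rule 3 applies to /u/ (between /z/ and /m/: before a nasal consonant) → [ũ].
/m/ (word-final) is unaffected → [m].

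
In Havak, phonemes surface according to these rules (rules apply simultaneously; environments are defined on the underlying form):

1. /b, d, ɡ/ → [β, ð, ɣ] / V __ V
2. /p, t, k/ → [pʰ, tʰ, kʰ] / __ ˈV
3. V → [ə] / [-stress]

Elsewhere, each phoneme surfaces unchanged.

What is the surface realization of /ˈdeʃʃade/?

/d/ — word-initial; rule 1 does not apply here → [d].
/e/ (between /d/ and /ʃ/): rule 3 targets it, but not in an unstressed syllable → unchanged [e].
/ʃ/ (between /e/ and /ʃ/) is unaffected → [ʃ].
/ʃ/ — not in any rule's target class → [ʃ].
Rule 3 applies to /a/ (between /ʃ/ and /d/: in an unstressed syllable) → [ə].
/d/ (between /a/ and /e/) occurs between two vowels → [ð] by rule 1.
Rule 3 applies to /e/ (word-final: in an unstressed syllable) → [ə].

[ˈdeʃʃəðə]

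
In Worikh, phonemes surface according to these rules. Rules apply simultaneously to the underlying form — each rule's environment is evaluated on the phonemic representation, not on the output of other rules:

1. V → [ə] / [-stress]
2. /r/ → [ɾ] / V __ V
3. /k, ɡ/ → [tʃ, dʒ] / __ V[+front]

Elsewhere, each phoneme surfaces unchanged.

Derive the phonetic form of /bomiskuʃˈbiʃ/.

/b/ (word-initial): no rule targets it → [b].
/o/ (between /b/ and /m/): in an unstressed syllable, so rule 1 applies → [ə].
/m/ — not in any rule's target class → [m].
/i/ — between /m/ and /s/, in an unstressed syllable — surfaces as [ə] (rule 1).
/s/ — not in any rule's target class → [s].
/k/ (between /s/ and /u/) fails the environment for rule 3, so it stays [k].
/u/ meets the environment for rule 1 (in an unstressed syllable) → [ə].
/ʃ/ (between /u/ and /b/) is unaffected → [ʃ].
/b/ — not in any rule's target class → [b].
/i/ (between /b/ and /ʃ/) is in the target of rule 1 but the environment (in an unstressed syllable) is not met → [i].
/ʃ/ stays [ʃ].

[bəməskəʃˈbiʃ]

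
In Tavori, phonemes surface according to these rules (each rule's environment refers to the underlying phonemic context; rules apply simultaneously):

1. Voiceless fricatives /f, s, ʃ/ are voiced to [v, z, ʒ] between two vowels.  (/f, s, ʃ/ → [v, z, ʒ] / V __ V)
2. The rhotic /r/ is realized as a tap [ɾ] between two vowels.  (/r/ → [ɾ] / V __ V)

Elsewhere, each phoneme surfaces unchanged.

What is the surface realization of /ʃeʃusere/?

/ʃ/ — word-initial; rule 1 does not apply here → [ʃ].
/e/ (between /ʃ/ and /ʃ/): no rule targets it → [e].
/ʃ/ (between /e/ and /u/): between two vowels, so rule 1 applies → [ʒ].
/u/ (between /ʃ/ and /s/) is unaffected → [u].
/s/ (between /u/ and /e/) occurs between two vowels → [z] by rule 1.
/e/ (between /s/ and /r/): no rule targets it → [e].
/r/ (between /e/ and /e/) occurs between two vowels → [ɾ] by rule 2.
/e/ — not in any rule's target class → [e].

[ʃeʒuzeɾe]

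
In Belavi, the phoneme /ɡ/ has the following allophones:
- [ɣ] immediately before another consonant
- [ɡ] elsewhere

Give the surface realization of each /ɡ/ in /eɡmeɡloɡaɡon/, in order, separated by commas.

Occurrence 1 (position 2): immediately before another consonant → [ɣ].
Occurrence 2 (position 5): immediately before another consonant → [ɣ].
Occurrence 3 (position 8): no conditioning environment matches → elsewhere allophone [ɡ].
Occurrence 4 (position 10): no conditioning environment matches → elsewhere allophone [ɡ].

[ɣ], [ɣ], [ɡ], [ɡ]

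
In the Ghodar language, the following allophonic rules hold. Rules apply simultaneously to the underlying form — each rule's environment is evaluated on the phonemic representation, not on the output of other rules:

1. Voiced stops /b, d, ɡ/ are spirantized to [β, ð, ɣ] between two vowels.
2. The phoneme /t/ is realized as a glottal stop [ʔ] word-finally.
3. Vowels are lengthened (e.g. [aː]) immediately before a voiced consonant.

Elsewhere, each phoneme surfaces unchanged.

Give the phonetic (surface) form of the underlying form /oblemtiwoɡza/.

/o/ meets the environment for rule 3 (before a voiced consonant) → [oː].
/b/ (between /o/ and /l/): rule 1 targets it, but not between two vowels → unchanged [b].
/l/ (between /b/ and /e/) is unaffected → [l].
/e/ — between /l/ and /m/, before a voiced consonant — surfaces as [eː] (rule 3).
/m/ (between /e/ and /t/) is unaffected → [m].
/t/ (between /m/ and /i/): rule 2 targets it, but not word-finally → unchanged [t].
Rule 3 applies to /i/ (between /t/ and /w/: before a voiced consonant) → [iː].
/w/ (between /i/ and /o/) is unaffected → [w].
/o/ meets the environment for rule 3 (before a voiced consonant) → [oː].
/ɡ/ — between /o/ and /z/; rule 1 does not apply here → [ɡ].
/z/ (between /ɡ/ and /a/): no rule targets it → [z].
/a/ — word-final; rule 3 does not apply here → [a].

[oːbleːmtiːwoːɡza]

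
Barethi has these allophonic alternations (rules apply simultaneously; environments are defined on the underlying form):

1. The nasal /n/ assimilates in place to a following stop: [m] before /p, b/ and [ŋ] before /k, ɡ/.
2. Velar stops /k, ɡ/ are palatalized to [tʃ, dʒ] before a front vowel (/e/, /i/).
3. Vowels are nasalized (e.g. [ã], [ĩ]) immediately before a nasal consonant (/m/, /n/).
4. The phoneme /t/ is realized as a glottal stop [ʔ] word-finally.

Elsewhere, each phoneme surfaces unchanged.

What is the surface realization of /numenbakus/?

/n/ (word-initial) fails the environment for rule 1, so it stays [n].
/u/ (between /n/ and /m/) occurs before a nasal consonant → [ũ] by rule 3.
/m/ (between /u/ and /e/): no rule targets it → [m].
Rule 3 applies to /e/ (between /m/ and /n/: before a nasal consonant) → [ẽ].
/n/ (between /e/ and /b/) occurs before a labial or velar stop → [m] by rule 1.
/b/ — not in any rule's target class → [b].
/a/ (between /b/ and /k/): rule 3 targets it, but not before a nasal consonant → unchanged [a].
/k/ (between /a/ and /u/): rule 2 targets it, but not before a front vowel → unchanged [k].
/u/ (between /k/ and /s/) fails the environment for rule 3, so it stays [u].
/s/ (word-final) is unaffected → [s].

[nũmẽmbakus]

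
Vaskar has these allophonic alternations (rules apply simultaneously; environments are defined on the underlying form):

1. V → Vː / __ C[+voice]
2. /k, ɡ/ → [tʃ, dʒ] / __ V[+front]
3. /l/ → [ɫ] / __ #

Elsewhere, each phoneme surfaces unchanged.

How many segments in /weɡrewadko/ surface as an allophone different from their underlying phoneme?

Segments that undergo a rule: /e/ → [eː] (rule 1); /e/ → [eː] (rule 1); /a/ → [aː] (rule 1).
All other segments surface unchanged.

3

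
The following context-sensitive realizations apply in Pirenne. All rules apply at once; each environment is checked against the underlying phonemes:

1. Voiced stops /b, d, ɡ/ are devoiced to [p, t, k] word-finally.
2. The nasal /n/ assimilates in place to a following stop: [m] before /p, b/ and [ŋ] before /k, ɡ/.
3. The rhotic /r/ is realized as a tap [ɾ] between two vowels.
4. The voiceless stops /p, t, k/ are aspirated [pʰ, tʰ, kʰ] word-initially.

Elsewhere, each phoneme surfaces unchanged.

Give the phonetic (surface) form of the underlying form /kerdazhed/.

/k/ — word-initial, word-initially — surfaces as [kʰ] (rule 4).
/r/ (between /e/ and /d/) is in the target of rule 3 but the environment (between two vowels) is not met → [r].
/d/ (between /r/ and /a/) fails the environment for rule 1, so it stays [d].
/d/ meets the environment for rule 1 (word-finally) → [t].

[kʰerdazhet]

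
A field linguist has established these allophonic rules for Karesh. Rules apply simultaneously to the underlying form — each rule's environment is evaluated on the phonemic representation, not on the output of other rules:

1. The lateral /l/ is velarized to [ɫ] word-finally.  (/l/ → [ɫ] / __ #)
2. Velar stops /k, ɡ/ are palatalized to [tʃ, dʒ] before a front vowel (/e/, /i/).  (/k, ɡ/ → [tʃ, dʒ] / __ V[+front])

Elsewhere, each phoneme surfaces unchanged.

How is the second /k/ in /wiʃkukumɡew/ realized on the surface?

/k/ — between /u/ and /u/; rule 2 does not apply here → [k].

[k]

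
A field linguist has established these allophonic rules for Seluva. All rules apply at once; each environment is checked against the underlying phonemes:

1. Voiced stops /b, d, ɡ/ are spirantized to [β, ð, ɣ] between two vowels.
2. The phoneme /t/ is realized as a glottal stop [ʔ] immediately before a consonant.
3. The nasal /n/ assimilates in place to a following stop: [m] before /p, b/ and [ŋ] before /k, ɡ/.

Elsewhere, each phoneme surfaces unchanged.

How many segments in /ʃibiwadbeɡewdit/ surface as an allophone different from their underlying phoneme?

2

Segments that undergo a rule: /b/ → [β] (rule 1); /ɡ/ → [ɣ] (rule 1).
All other segments surface unchanged.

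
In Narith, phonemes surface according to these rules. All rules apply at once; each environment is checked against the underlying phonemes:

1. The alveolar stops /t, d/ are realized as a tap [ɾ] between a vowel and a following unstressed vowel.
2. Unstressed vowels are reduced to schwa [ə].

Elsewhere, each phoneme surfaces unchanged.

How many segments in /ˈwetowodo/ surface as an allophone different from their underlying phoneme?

5

Segments that undergo a rule: /t/ → [ɾ] (rule 1); /o/ → [ə] (rule 2); /o/ → [ə] (rule 2); /d/ → [ɾ] (rule 1); /o/ → [ə] (rule 2).
All other segments surface unchanged.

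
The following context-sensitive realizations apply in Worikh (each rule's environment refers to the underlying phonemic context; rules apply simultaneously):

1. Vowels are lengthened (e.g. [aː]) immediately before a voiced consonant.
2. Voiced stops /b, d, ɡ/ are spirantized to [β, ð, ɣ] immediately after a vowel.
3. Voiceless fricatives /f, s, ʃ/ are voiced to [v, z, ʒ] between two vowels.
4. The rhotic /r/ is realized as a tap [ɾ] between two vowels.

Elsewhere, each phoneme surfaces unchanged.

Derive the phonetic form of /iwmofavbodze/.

[iːwmovaːvboːðze]

/i/ meets the environment for rule 1 (before a voiced consonant) → [iː].
/w/ (between /i/ and /m/) is unaffected → [w].
/m/ — not in any rule's target class → [m].
/o/ (between /m/ and /f/) is in the target of rule 1 but the environment (before a voiced consonant) is not met → [o].
Rule 3 applies to /f/ (between /o/ and /a/: between two vowels) → [v].
/a/ (between /f/ and /v/) occurs before a voiced consonant → [aː] by rule 1.
/v/ (between /a/ and /b/) is unaffected → [v].
/b/ (between /v/ and /o/): rule 2 targets it, but not immediately after a vowel → unchanged [b].
/o/ (between /b/ and /d/) occurs before a voiced consonant → [oː] by rule 1.
Rule 2 applies to /d/ (between /o/ and /z/: immediately after a vowel) → [ð].
/z/ stays [z].
/e/ (word-final) fails the environment for rule 1, so it stays [e].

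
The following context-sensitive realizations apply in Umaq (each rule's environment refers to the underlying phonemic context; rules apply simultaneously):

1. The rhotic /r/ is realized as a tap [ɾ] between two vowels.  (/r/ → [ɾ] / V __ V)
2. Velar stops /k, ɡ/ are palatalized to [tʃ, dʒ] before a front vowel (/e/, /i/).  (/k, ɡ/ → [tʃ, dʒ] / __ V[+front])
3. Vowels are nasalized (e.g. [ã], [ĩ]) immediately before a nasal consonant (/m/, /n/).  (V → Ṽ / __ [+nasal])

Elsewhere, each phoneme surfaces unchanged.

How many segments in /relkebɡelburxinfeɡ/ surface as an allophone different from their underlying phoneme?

3

Segments that undergo a rule: /k/ → [tʃ] (rule 2); /ɡ/ → [dʒ] (rule 2); /i/ → [ĩ] (rule 3).
All other segments surface unchanged.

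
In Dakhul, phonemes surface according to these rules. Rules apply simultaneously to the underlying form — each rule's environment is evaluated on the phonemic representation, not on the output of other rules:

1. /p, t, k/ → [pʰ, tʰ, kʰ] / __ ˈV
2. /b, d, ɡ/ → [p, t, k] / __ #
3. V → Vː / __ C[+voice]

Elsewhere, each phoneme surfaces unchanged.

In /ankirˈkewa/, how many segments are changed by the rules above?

4

Segments that undergo a rule: /a/ → [aː] (rule 3); /i/ → [iː] (rule 3); /k/ → [kʰ] (rule 1); /e/ → [eː] (rule 3).
All other segments surface unchanged.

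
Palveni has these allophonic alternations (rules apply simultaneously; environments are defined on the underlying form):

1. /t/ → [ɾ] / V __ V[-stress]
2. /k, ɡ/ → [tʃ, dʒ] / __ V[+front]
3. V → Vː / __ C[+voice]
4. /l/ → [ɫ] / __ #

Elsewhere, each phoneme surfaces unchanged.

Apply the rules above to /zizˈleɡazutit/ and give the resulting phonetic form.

/z/ (word-initial): no rule targets it → [z].
/i/ (between /z/ and /z/) occurs before a voiced consonant → [iː] by rule 3.
/z/ stays [z].
/l/ (between /z/ and /e/) is in the target of rule 4 but the environment (word-finally) is not met → [l].
/e/ meets the environment for rule 3 (before a voiced consonant) → [eː].
/ɡ/ — between /e/ and /a/; rule 2 does not apply here → [ɡ].
/a/ meets the environment for rule 3 (before a voiced consonant) → [aː].
/z/ stays [z].
/u/ — between /z/ and /t/; rule 3 does not apply here → [u].
/t/ (between /u/ and /i/) occurs between a vowel and a following unstressed vowel → [ɾ] by rule 1.
/i/ (between /t/ and /t/): rule 3 targets it, but not before a voiced consonant → unchanged [i].
/t/ (word-final) fails the environment for rule 1, so it stays [t].

[ziːzˈleːɡaːzuɾit]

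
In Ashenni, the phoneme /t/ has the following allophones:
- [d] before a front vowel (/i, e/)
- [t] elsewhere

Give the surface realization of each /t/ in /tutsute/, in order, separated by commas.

[t], [t], [d]

Occurrence 1 (position 1): no conditioning environment matches → elsewhere allophone [t].
Occurrence 2 (position 3): no conditioning environment matches → elsewhere allophone [t].
Occurrence 3 (position 6): before a front vowel (/i, e/) → [d].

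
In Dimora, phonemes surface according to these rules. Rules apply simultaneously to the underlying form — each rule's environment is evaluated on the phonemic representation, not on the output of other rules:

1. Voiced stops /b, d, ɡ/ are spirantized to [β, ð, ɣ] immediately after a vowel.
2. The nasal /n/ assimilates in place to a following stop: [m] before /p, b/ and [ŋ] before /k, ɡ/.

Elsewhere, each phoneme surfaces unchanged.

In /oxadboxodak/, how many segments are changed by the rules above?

Segments that undergo a rule: /d/ → [ð] (rule 1); /d/ → [ð] (rule 1).
All other segments surface unchanged.

2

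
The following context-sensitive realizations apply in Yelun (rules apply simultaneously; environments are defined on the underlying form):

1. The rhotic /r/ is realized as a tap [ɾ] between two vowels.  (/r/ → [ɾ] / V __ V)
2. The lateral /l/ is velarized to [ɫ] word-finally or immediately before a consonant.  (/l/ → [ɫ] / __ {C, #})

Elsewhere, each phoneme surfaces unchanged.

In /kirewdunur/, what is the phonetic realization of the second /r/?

/r/ (word-final): rule 1 targets it, but not between two vowels → unchanged [r].

[r]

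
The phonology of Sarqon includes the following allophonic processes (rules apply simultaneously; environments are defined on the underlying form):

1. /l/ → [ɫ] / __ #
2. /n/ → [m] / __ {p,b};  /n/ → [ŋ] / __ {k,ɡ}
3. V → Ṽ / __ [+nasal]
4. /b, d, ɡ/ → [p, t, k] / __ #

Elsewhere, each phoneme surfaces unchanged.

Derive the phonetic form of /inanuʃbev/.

[ĩnãnuʃbev]

/i/ (word-initial) occurs before a nasal consonant → [ĩ] by rule 3.
/n/ (between /i/ and /a/) fails the environment for rule 2, so it stays [n].
/a/ meets the environment for rule 3 (before a nasal consonant) → [ã].
/n/ (between /a/ and /u/) is in the target of rule 2 but the environment (before a labial or velar stop) is not met → [n].
/u/ — between /n/ and /ʃ/; rule 3 does not apply here → [u].
/ʃ/ (between /u/ and /b/) is unaffected → [ʃ].
/b/ (between /ʃ/ and /e/) fails the environment for rule 4, so it stays [b].
/e/ (between /b/ and /v/) fails the environment for rule 3, so it stays [e].
/v/ (word-final) is unaffected → [v].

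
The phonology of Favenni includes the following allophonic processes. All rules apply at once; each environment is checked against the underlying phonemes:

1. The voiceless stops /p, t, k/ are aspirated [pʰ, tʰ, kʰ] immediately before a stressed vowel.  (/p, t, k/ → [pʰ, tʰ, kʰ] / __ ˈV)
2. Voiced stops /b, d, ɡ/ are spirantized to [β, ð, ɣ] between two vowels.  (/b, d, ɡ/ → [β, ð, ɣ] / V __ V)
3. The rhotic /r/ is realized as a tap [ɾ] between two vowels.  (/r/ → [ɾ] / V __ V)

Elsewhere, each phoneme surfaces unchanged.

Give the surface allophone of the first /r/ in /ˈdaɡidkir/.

/r/ (word-final) fails the environment for rule 3, so it stays [r].

[r]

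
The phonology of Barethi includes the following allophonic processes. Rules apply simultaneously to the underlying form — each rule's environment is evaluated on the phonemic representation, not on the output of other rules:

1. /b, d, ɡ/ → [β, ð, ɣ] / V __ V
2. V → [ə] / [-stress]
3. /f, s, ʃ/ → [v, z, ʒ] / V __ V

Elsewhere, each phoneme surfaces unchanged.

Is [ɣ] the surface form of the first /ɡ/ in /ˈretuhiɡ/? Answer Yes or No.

/ɡ/ — word-final; rule 1 does not apply here → [ɡ].
The actual realization is [ɡ], not [ɣ].

No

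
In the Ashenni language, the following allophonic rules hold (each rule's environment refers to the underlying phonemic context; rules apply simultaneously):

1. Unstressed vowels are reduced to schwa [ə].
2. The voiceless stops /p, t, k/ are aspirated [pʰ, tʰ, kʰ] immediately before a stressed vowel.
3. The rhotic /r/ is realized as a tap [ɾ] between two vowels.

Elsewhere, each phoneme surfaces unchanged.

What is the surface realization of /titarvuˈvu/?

/t/ (word-initial) is in the target of rule 2 but the environment (immediately before a stressed vowel) is not met → [t].
/i/ (between /t/ and /t/): in an unstressed syllable, so rule 1 applies → [ə].
/t/ (between /i/ and /a/) fails the environment for rule 2, so it stays [t].
/a/ (between /t/ and /r/) occurs in an unstressed syllable → [ə] by rule 1.
/r/ (between /a/ and /v/) is in the target of rule 3 but the environment (between two vowels) is not met → [r].
/u/ meets the environment for rule 1 (in an unstressed syllable) → [ə].
/u/ (word-final) is in the target of rule 1 but the environment (in an unstressed syllable) is not met → [u].

[tətərvəˈvu]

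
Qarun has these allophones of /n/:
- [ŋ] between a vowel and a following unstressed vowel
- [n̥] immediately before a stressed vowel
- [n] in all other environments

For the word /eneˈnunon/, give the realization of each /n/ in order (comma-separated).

Occurrence 1 (position 2): between a vowel and a following unstressed vowel → [ŋ].
Occurrence 2 (position 4): immediately before a stressed vowel → [n̥].
Occurrence 3 (position 6): between a vowel and a following unstressed vowel → [ŋ].
Occurrence 4 (position 8): no conditioning environment matches → elsewhere allophone [n].

[ŋ], [n̥], [ŋ], [n]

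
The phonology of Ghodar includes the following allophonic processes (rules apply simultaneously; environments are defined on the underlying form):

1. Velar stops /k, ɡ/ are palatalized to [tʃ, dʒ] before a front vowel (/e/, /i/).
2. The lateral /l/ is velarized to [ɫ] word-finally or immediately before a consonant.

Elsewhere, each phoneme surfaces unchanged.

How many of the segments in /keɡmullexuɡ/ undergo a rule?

Segments that undergo a rule: /k/ → [tʃ] (rule 1); /l/ → [ɫ] (rule 2).
All other segments surface unchanged.

2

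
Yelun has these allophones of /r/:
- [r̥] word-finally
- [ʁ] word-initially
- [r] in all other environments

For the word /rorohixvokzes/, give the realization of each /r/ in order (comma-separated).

Occurrence 1 (position 1): word-initially → [ʁ].
Occurrence 2 (position 3): no conditioning environment matches → elsewhere allophone [r].

[ʁ], [r]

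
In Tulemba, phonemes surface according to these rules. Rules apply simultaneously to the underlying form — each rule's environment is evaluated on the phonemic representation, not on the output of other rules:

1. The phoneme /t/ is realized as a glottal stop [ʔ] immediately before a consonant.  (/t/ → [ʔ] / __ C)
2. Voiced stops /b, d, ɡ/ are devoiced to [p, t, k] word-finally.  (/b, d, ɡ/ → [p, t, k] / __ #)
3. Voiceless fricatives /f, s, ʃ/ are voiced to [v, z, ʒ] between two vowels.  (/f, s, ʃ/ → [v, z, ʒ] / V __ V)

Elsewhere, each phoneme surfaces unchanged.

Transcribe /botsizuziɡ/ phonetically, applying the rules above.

/b/ (word-initial): rule 2 targets it, but not word-finally → unchanged [b].
/o/ stays [o].
/t/ (between /o/ and /s/): immediately before a consonant, so rule 1 applies → [ʔ].
/s/ — between /t/ and /i/; rule 3 does not apply here → [s].
/i/ (between /s/ and /z/): no rule targets it → [i].
/z/ stays [z].
/u/ (between /z/ and /z/): no rule targets it → [u].
/z/ (between /u/ and /i/): no rule targets it → [z].
/i/ (between /z/ and /ɡ/) is unaffected → [i].
/ɡ/ (word-final): word-finally, so rule 2 applies → [k].

[boʔsizuzik]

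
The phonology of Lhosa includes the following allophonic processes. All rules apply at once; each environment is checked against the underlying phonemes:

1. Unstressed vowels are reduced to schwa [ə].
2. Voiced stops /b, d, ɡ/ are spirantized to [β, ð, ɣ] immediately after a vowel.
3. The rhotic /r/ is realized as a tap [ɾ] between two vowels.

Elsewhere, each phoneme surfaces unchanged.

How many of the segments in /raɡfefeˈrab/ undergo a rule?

6

Segments that undergo a rule: /a/ → [ə] (rule 1); /ɡ/ → [ɣ] (rule 2); /e/ → [ə] (rule 1); /e/ → [ə] (rule 1); /r/ → [ɾ] (rule 3); /b/ → [β] (rule 2).
All other segments surface unchanged.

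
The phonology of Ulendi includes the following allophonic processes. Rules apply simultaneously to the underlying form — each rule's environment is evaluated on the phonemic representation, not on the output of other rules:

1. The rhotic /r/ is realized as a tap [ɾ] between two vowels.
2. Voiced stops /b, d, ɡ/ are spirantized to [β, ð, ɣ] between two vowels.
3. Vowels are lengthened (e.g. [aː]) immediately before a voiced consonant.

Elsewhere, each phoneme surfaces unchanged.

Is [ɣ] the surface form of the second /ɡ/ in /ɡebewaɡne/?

/ɡ/ — between /a/ and /n/; rule 2 does not apply here → [ɡ].
The actual realization is [ɡ], not [ɣ].

No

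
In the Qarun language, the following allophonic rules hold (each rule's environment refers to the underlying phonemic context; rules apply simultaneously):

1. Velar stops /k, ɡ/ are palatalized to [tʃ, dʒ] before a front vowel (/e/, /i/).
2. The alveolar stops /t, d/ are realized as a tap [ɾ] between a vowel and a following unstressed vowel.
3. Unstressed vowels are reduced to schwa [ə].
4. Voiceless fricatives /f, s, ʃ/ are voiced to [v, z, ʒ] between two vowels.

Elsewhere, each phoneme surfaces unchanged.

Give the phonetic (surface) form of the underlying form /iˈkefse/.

[əˈtʃefsə]

/i/ (word-initial) occurs in an unstressed syllable → [ə] by rule 3.
Rule 1 applies to /k/ (between /i/ and /e/: before a front vowel) → [tʃ].
/e/ — between /k/ and /f/; rule 3 does not apply here → [e].
/f/ — between /e/ and /s/; rule 4 does not apply here → [f].
/s/ (between /f/ and /e/) is in the target of rule 4 but the environment (between two vowels) is not met → [s].
/e/ — word-final, in an unstressed syllable — surfaces as [ə] (rule 3).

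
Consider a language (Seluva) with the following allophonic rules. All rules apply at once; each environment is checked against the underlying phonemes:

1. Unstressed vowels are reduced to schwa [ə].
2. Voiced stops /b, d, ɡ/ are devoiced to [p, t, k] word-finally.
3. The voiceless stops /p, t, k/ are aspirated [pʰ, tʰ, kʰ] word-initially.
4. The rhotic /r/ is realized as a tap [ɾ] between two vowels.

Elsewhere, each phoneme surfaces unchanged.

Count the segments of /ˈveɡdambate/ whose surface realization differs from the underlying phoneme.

3

Segments that undergo a rule: /a/ → [ə] (rule 1); /a/ → [ə] (rule 1); /e/ → [ə] (rule 1).
All other segments surface unchanged.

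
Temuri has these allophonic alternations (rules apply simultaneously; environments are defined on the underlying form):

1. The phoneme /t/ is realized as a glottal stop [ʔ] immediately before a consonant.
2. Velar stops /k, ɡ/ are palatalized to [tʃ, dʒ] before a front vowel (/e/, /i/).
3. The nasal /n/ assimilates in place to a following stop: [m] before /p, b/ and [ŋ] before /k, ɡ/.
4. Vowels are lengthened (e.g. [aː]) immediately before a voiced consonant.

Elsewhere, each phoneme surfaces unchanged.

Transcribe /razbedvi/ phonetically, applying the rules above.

[raːzbeːdvi]

/r/ — not in any rule's target class → [r].
Rule 4 applies to /a/ (between /r/ and /z/: before a voiced consonant) → [aː].
/z/ (between /a/ and /b/): no rule targets it → [z].
/b/ — not in any rule's target class → [b].
/e/ — between /b/ and /d/, before a voiced consonant — surfaces as [eː] (rule 4).
/d/ (between /e/ and /v/): no rule targets it → [d].
/v/ stays [v].
/i/ — word-final; rule 4 does not apply here → [i].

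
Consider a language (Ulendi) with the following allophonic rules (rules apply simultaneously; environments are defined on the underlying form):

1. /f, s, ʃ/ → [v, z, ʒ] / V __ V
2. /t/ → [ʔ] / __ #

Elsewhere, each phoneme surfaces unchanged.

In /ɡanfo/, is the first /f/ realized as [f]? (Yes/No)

/f/ (between /n/ and /o/): rule 1 targets it, but not between two vowels → unchanged [f].
The actual realization is [f], which matches [f].

Yes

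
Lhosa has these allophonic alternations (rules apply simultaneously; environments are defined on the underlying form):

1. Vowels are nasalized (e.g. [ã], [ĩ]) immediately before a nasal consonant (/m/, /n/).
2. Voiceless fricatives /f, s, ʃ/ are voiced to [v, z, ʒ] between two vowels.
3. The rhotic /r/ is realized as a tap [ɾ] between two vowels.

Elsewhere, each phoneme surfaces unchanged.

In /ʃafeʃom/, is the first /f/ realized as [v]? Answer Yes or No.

/f/ (between /a/ and /e/) occurs between two vowels → [v] by rule 2.
The actual realization is [v], which matches [v].

Yes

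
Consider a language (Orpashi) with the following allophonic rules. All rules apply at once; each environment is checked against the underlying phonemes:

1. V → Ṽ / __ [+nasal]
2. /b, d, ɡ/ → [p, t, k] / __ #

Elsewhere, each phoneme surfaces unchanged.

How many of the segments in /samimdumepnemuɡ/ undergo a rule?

Segments that undergo a rule: /a/ → [ã] (rule 1); /i/ → [ĩ] (rule 1); /u/ → [ũ] (rule 1); /e/ → [ẽ] (rule 1); /ɡ/ → [k] (rule 2).
All other segments surface unchanged.

5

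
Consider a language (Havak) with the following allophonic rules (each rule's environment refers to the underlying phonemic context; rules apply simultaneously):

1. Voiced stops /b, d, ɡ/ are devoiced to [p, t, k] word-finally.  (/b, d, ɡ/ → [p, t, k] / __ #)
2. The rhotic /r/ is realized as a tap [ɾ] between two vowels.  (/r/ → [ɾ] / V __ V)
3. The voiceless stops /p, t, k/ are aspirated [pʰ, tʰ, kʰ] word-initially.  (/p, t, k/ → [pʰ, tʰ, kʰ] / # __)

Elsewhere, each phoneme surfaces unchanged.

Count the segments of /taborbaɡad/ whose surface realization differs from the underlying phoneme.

Segments that undergo a rule: /t/ → [tʰ] (rule 3); /d/ → [t] (rule 1).
All other segments surface unchanged.

2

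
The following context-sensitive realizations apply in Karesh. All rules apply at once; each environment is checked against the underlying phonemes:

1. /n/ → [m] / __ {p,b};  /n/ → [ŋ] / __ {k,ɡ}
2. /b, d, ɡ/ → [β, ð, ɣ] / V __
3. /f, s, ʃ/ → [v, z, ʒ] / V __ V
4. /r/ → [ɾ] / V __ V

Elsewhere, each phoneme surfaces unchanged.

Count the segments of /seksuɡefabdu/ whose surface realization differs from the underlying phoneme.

Segments that undergo a rule: /ɡ/ → [ɣ] (rule 2); /f/ → [v] (rule 3); /b/ → [β] (rule 2).
All other segments surface unchanged.

3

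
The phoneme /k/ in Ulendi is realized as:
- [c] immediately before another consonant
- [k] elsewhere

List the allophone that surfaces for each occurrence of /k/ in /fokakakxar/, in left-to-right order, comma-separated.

[k], [k], [c]

Occurrence 1 (position 3): no conditioning environment matches → elsewhere allophone [k].
Occurrence 2 (position 5): no conditioning environment matches → elsewhere allophone [k].
Occurrence 3 (position 7): immediately before another consonant → [c].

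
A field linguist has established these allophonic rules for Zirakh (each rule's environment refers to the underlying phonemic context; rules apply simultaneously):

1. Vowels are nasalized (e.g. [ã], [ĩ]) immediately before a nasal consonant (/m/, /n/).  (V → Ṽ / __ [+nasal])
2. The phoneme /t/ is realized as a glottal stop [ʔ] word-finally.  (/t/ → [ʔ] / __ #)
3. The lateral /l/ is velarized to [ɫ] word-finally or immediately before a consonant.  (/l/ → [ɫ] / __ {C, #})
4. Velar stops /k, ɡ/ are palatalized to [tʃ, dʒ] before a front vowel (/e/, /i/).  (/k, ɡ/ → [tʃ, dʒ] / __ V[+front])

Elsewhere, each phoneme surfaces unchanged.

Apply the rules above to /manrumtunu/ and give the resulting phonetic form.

/m/ stays [m].
/a/ meets the environment for rule 1 (before a nasal consonant) → [ã].
/n/ stays [n].
/r/ (between /n/ and /u/) is unaffected → [r].
/u/ meets the environment for rule 1 (before a nasal consonant) → [ũ].
/m/ (between /u/ and /t/) is unaffected → [m].
/t/ (between /m/ and /u/): rule 2 targets it, but not word-finally → unchanged [t].
/u/ meets the environment for rule 1 (before a nasal consonant) → [ũ].
/n/ — not in any rule's target class → [n].
/u/ (word-final) is in the target of rule 1 but the environment (before a nasal consonant) is not met → [u].

[mãnrũmtũnu]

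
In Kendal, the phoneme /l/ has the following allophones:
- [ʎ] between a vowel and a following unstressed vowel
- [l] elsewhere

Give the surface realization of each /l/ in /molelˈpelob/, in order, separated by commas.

[ʎ], [l], [ʎ]

Occurrence 1 (position 3): between a vowel and a following unstressed vowel → [ʎ].
Occurrence 2 (position 5): no conditioning environment matches → elsewhere allophone [l].
Occurrence 3 (position 8): between a vowel and a following unstressed vowel → [ʎ].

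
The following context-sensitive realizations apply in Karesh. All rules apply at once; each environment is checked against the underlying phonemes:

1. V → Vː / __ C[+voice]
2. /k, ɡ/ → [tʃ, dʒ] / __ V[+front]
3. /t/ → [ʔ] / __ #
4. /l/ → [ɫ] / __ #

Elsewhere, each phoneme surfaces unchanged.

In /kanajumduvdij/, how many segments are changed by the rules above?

Segments that undergo a rule: /a/ → [aː] (rule 1); /a/ → [aː] (rule 1); /u/ → [uː] (rule 1); /u/ → [uː] (rule 1); /i/ → [iː] (rule 1).
All other segments surface unchanged.

5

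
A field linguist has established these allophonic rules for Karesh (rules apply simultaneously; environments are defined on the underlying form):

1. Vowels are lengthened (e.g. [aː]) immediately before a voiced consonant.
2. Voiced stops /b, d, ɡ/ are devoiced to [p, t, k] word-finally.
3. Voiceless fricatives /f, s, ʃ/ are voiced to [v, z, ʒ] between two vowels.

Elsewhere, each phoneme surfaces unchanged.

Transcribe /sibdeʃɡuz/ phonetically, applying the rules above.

[siːbdeʃɡuːz]

/s/ (word-initial) is in the target of rule 3 but the environment (between two vowels) is not met → [s].
/i/ (between /s/ and /b/) occurs before a voiced consonant → [iː] by rule 1.
/b/ — between /i/ and /d/; rule 2 does not apply here → [b].
/d/ (between /b/ and /e/): rule 2 targets it, but not word-finally → unchanged [d].
/e/ (between /d/ and /ʃ/) is in the target of rule 1 but the environment (before a voiced consonant) is not met → [e].
/ʃ/ — between /e/ and /ɡ/; rule 3 does not apply here → [ʃ].
/ɡ/ (between /ʃ/ and /u/) is in the target of rule 2 but the environment (word-finally) is not met → [ɡ].
/u/ meets the environment for rule 1 (before a voiced consonant) → [uː].
/z/ — not in any rule's target class → [z].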